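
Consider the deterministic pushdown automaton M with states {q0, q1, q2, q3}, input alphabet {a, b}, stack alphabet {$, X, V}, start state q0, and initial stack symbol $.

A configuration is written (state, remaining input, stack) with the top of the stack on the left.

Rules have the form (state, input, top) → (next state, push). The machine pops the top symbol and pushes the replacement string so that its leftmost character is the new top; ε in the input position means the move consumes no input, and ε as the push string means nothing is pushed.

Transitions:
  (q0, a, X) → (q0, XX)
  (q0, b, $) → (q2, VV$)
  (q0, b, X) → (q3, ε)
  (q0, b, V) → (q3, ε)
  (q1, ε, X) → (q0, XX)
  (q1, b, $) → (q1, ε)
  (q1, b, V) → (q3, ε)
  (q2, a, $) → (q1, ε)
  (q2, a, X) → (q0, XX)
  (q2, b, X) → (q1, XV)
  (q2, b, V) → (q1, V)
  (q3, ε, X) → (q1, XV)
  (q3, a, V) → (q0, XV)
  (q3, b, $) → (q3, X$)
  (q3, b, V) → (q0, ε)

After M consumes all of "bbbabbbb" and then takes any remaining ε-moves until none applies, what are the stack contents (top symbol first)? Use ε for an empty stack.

VV$

(q0, bbbabbbb, $)
  read b, top $: go to q2, push VV$ → (q2, bbabbbb, VV$)
  read b, top V: go to q1, push V → (q1, babbbb, VV$)
  read b, top V: go to q3, push ε → (q3, abbbb, V$)
  read a, top V: go to q0, push XV → (q0, bbbb, XV$)
  read b, top X: go to q3, push ε → (q3, bbb, V$)
  read b, top V: go to q0, push ε → (q0, bb, $)
  read b, top $: go to q2, push VV$ → (q2, b, VV$)
  read b, top V: go to q1, push V → (q1, ε, VV$)
All input consumed in state q1 with stack VV$.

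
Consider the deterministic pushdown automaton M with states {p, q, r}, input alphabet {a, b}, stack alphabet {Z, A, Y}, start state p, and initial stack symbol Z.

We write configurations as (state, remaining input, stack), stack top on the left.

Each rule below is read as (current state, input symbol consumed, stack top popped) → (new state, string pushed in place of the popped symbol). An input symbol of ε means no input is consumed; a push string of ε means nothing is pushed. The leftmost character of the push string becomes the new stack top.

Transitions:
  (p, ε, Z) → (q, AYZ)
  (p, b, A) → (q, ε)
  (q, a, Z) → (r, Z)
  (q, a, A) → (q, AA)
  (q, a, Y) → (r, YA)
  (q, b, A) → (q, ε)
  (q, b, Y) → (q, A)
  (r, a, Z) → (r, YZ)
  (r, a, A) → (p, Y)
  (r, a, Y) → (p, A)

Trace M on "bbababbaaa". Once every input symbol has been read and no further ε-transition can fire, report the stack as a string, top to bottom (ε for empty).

AZ

(p, bbababbaaa, Z) ⊢ (q, bbababbaaa, AYZ) ⊢ (q, bababbaaa, YZ) ⊢ (q, ababbaaa, AZ) ⊢ (q, babbaaa, AAZ) ⊢ (q, abbaaa, AZ) ⊢ (q, bbaaa, AAZ) ⊢ (q, baaa, AZ) ⊢ (q, aaa, Z) ⊢ (r, aa, Z) ⊢ (r, a, YZ) ⊢ (p, ε, AZ)
All input consumed in state p with stack AZ.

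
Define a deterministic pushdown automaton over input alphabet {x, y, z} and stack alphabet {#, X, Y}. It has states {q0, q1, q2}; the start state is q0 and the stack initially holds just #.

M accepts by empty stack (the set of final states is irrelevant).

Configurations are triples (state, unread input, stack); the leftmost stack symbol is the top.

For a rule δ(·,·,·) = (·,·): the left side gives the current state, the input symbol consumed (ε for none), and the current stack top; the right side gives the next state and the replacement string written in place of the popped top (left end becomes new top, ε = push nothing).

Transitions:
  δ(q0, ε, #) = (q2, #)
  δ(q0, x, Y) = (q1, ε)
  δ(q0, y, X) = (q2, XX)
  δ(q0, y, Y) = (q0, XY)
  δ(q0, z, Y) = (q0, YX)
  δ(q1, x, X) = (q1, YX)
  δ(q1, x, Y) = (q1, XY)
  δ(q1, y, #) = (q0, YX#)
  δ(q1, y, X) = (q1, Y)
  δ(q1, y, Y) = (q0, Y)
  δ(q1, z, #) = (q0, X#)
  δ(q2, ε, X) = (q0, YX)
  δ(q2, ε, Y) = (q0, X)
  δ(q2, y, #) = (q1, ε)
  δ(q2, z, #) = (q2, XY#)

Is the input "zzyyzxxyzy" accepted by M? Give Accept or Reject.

Reject

(q0, zzyyzxxyzy, #)
  ε-move, top #: go to q2, push # → (q2, zzyyzxxyzy, #)
  read z, top #: go to q2, push XY# → (q2, zyyzxxyzy, XY#)
  ε-move, top X: go to q0, push YX → (q0, zyyzxxyzy, YXY#)
  read z, top Y: go to q0, push YX → (q0, yyzxxyzy, YXXY#)
  read y, top Y: go to q0, push XY → (q0, yzxxyzy, XYXXY#)
  read y, top X: go to q2, push XX → (q2, zxxyzy, XXYXXY#)
  ε-move, top X: go to q0, push YX → (q0, zxxyzy, YXXYXXY#)
  read z, top Y: go to q0, push YX → (q0, xxyzy, YXXXYXXY#)
  read x, top Y: go to q1, push ε → (q1, xyzy, XXXYXXY#)
  read x, top X: go to q1, push YX → (q1, yzy, YXXXYXXY#)
  read y, top Y: go to q0, push Y → (q0, zy, YXXXYXXY#)
  read z, top Y: go to q0, push YX → (q0, y, YXXXXYXXY#)
  read y, top Y: go to q0, push XY → (q0, ε, XYXXXXYXXY#)
All input consumed; stack is XYXXXXYXXY#, not empty, and no further ε-move applies.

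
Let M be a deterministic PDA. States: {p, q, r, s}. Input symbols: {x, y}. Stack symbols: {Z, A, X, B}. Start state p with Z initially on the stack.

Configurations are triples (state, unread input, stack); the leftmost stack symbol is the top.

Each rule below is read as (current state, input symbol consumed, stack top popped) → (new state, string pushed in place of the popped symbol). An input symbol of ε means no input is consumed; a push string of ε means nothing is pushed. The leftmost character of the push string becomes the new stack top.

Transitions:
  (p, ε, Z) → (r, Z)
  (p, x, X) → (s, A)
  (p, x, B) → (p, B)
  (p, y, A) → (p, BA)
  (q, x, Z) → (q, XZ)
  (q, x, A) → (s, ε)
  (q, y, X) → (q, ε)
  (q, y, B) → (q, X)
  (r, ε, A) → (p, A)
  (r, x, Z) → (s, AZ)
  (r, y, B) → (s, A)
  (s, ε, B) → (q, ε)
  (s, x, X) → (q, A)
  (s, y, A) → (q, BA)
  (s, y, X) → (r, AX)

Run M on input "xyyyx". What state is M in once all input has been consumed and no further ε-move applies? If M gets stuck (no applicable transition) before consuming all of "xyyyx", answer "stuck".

(p, xyyyx, Z)
  ε-move, top Z: go to r, push Z → (r, xyyyx, Z)
  read x, top Z: go to s, push AZ → (s, yyyx, AZ)
  read y, top A: go to q, push BA → (q, yyx, BAZ)
  read y, top B: go to q, push X → (q, yx, XAZ)
  read y, top X: go to q, push ε → (q, x, AZ)
  read x, top A: go to s, push ε → (s, ε, Z)
All input consumed; M is in state s.

s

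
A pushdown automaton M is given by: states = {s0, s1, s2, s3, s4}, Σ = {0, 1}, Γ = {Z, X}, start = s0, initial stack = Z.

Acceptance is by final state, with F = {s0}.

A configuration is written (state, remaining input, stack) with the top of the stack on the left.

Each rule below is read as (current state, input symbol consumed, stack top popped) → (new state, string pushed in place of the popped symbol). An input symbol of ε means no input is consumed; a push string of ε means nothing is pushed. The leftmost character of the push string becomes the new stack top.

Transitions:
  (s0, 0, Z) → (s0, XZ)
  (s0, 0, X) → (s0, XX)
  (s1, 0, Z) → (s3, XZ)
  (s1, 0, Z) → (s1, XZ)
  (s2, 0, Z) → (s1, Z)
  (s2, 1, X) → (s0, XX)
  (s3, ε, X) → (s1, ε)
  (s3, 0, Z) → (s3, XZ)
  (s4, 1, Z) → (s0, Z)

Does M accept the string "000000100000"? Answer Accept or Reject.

Reject

No computation consumes all input and reaches a final state.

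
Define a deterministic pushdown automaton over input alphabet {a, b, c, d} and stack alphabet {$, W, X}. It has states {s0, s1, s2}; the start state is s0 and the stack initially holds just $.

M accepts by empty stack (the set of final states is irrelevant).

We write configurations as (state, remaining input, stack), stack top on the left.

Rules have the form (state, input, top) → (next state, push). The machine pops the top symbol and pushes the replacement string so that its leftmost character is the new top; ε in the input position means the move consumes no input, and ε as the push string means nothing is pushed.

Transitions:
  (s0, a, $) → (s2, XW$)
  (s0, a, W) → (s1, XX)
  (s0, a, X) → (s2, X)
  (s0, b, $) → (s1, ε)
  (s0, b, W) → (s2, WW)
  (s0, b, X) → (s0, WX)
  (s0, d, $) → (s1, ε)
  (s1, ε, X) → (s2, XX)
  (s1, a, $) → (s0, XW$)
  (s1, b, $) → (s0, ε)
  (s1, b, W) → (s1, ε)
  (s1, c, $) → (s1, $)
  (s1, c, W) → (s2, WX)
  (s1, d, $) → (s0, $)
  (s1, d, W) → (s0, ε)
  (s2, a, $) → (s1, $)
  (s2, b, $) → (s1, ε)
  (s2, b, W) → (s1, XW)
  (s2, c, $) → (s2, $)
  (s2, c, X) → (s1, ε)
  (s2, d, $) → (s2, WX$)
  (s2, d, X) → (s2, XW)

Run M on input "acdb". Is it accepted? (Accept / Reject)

(s0, acdb, $)
  read a, top $: go to s2, push XW$ → (s2, cdb, XW$)
  read c, top X: go to s1, push ε → (s1, db, W$)
  read d, top W: go to s0, push ε → (s0, b, $)
  read b, top $: go to s1, push ε → (s1, ε, ε)
All input consumed and the stack is empty.

Accept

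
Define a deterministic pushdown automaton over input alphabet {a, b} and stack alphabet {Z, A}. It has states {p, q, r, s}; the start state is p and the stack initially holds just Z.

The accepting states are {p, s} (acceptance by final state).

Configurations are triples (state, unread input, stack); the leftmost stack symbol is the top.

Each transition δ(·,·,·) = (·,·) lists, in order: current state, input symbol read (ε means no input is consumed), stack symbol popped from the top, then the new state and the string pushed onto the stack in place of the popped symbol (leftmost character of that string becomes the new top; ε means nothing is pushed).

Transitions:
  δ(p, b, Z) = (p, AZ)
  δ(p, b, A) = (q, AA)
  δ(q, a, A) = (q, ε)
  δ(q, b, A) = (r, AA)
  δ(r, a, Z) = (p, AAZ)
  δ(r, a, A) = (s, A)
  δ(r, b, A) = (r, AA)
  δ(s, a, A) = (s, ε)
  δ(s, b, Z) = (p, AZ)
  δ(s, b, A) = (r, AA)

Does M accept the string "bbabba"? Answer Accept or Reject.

(p, bbabba, Z)
  read b, top Z: go to p, push AZ → (p, babba, AZ)
  read b, top A: go to q, push AA → (q, abba, AAZ)
  read a, top A: go to q, push ε → (q, bba, AZ)
  read b, top A: go to r, push AA → (r, ba, AAZ)
  read b, top A: go to r, push AA → (r, a, AAAZ)
  read a, top A: go to s, push A → (s, ε, AAAZ)
All input consumed; state s ∈ F.

Accept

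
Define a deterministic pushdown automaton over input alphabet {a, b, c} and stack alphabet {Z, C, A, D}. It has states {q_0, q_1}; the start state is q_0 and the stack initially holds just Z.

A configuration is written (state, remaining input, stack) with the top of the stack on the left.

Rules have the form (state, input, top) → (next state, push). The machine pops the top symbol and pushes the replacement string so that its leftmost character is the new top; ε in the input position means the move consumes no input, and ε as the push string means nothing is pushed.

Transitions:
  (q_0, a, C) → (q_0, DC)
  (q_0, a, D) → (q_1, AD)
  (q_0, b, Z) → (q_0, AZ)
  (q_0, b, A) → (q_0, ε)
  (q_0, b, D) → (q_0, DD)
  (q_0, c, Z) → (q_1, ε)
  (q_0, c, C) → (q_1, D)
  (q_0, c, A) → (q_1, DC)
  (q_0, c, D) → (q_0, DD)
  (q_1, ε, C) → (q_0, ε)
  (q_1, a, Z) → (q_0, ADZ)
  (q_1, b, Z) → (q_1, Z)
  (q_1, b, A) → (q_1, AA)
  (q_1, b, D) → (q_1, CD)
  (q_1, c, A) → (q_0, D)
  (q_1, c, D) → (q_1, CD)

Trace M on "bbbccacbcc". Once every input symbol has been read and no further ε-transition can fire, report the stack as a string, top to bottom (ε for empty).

(q_0, bbbccacbcc, Z)
  read b, top Z: go to q_0, push AZ → (q_0, bbccacbcc, AZ)
  read b, top A: go to q_0, push ε → (q_0, bccacbcc, Z)
  read b, top Z: go to q_0, push AZ → (q_0, ccacbcc, AZ)
  read c, top A: go to q_1, push DC → (q_1, cacbcc, DCZ)
  read c, top D: go to q_1, push CD → (q_1, acbcc, CDCZ)
  ε-move, top C: go to q_0, push ε → (q_0, acbcc, DCZ)
  read a, top D: go to q_1, push AD → (q_1, cbcc, ADCZ)
  read c, top A: go to q_0, push D → (q_0, bcc, DDCZ)
  read b, top D: go to q_0, push DD → (q_0, cc, DDDCZ)
  read c, top D: go to q_0, push DD → (q_0, c, DDDDCZ)
  read c, top D: go to q_0, push DD → (q_0, ε, DDDDDCZ)
All input consumed in state q_0 with stack DDDDDCZ.

DDDDDCZ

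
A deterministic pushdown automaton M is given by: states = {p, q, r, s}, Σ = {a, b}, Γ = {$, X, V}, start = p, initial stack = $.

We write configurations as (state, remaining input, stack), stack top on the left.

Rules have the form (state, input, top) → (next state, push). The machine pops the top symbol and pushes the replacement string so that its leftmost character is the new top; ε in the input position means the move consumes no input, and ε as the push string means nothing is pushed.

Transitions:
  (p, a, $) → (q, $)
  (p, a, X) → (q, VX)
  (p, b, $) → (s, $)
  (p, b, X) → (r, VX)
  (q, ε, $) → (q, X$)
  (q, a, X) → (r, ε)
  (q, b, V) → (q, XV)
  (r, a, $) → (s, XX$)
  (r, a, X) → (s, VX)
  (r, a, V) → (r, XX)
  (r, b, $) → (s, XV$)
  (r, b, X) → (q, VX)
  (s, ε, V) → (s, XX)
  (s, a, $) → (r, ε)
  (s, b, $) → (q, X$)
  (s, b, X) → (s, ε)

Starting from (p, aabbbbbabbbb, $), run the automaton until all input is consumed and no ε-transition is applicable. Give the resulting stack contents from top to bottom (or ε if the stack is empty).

$

(p, aabbbbbabbbb, $)
  read a, top $: go to q, push $ → (q, abbbbbabbbb, $)
  ε-move, top $: go to q, push X$ → (q, abbbbbabbbb, X$)
  read a, top X: go to r, push ε → (r, bbbbbabbbb, $)
  read b, top $: go to s, push XV$ → (s, bbbbabbbb, XV$)
  read b, top X: go to s, push ε → (s, bbbabbbb, V$)
  ε-move, top V: go to s, push XX → (s, bbbabbbb, XX$)
  read b, top X: go to s, push ε → (s, bbabbbb, X$)
  read b, top X: go to s, push ε → (s, babbbb, $)
  read b, top $: go to q, push X$ → (q, abbbb, X$)
  read a, top X: go to r, push ε → (r, bbbb, $)
  read b, top $: go to s, push XV$ → (s, bbb, XV$)
  read b, top X: go to s, push ε → (s, bb, V$)
  ε-move, top V: go to s, push XX → (s, bb, XX$)
  read b, top X: go to s, push ε → (s, b, X$)
  read b, top X: go to s, push ε → (s, ε, $)
All input consumed in state s with stack $.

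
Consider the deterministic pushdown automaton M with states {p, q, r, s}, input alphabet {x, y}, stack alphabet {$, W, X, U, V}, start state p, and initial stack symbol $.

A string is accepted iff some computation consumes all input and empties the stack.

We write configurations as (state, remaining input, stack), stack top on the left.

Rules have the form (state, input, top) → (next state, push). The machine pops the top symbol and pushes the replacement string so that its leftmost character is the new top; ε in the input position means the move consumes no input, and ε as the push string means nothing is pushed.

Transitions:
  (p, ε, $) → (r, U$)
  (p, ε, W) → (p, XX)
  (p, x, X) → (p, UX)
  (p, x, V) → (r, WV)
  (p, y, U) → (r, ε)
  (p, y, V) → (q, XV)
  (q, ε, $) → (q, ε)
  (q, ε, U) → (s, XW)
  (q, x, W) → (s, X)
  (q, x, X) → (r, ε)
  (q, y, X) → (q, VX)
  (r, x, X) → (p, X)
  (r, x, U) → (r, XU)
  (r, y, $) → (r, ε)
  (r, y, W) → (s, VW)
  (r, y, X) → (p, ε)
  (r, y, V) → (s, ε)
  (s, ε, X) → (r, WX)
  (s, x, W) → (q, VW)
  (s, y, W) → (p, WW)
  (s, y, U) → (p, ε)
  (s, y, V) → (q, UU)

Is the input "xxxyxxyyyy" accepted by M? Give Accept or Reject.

(p, xxxyxxyyyy, $) ⊢ (r, xxxyxxyyyy, U$) ⊢ (r, xxyxxyyyy, XU$) ⊢ (p, xyxxyyyy, XU$) ⊢ (p, yxxyyyy, UXU$) ⊢ (r, xxyyyy, XU$) ⊢ (p, xyyyy, XU$) ⊢ (p, yyyy, UXU$) ⊢ (r, yyy, XU$) ⊢ (p, yy, U$) ⊢ (r, y, $) ⊢ (r, ε, ε)
All input consumed and the stack is empty.

Accept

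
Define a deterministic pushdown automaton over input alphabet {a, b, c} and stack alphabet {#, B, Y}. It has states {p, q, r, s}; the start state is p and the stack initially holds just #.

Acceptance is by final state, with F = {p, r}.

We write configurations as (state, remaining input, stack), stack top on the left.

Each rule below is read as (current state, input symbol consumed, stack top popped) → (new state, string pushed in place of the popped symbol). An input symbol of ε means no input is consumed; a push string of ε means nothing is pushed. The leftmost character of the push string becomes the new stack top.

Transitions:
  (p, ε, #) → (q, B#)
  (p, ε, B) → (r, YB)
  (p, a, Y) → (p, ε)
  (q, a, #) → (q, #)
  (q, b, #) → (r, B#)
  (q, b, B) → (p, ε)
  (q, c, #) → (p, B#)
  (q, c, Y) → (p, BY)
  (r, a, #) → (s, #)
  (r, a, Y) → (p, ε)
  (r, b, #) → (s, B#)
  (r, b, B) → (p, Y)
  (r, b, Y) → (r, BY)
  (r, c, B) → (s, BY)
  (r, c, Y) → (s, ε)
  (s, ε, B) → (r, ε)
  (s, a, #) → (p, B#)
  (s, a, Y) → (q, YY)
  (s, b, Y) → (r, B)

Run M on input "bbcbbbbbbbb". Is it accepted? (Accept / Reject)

(p, bbcbbbbbbbb, #)
  ε-move, top #: go to q, push B# → (q, bbcbbbbbbbb, B#)
  read b, top B: go to p, push ε → (p, bcbbbbbbbb, #)
  ε-move, top #: go to q, push B# → (q, bcbbbbbbbb, B#)
  read b, top B: go to p, push ε → (p, cbbbbbbbb, #)
  ε-move, top #: go to q, push B# → (q, cbbbbbbbb, B#)
No transition applies at (q, cbbbbbbbb, B#); input not fully consumed.

Reject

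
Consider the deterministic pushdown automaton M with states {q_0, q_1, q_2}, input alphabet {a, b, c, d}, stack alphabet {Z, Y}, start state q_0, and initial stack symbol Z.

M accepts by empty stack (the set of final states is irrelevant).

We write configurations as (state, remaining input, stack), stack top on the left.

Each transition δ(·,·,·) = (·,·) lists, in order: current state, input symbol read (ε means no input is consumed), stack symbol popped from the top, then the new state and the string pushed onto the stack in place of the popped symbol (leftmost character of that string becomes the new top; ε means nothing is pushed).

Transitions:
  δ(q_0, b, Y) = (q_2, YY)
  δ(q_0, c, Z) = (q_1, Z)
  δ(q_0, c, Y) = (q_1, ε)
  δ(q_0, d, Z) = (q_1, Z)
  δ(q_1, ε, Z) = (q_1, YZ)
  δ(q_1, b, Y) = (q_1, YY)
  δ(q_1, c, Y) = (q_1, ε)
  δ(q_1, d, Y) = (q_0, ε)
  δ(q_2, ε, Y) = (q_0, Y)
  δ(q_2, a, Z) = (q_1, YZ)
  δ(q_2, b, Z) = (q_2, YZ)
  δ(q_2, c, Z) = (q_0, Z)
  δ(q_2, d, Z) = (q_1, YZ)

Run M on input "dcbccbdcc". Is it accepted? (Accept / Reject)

Reject

(q_0, dcbccbdcc, Z)
  read d, top Z: go to q_1, push Z → (q_1, cbccbdcc, Z)
  ε-move, top Z: go to q_1, push YZ → (q_1, cbccbdcc, YZ)
  read c, top Y: go to q_1, push ε → (q_1, bccbdcc, Z)
  ε-move, top Z: go to q_1, push YZ → (q_1, bccbdcc, YZ)
  read b, top Y: go to q_1, push YY → (q_1, ccbdcc, YYZ)
  read c, top Y: go to q_1, push ε → (q_1, cbdcc, YZ)
  read c, top Y: go to q_1, push ε → (q_1, bdcc, Z)
  ε-move, top Z: go to q_1, push YZ → (q_1, bdcc, YZ)
  read b, top Y: go to q_1, push YY → (q_1, dcc, YYZ)
  read d, top Y: go to q_0, push ε → (q_0, cc, YZ)
  read c, top Y: go to q_1, push ε → (q_1, c, Z)
  ε-move, top Z: go to q_1, push YZ → (q_1, c, YZ)
  read c, top Y: go to q_1, push ε → (q_1, ε, Z)
  ε-move, top Z: go to q_1, push YZ → (q_1, ε, YZ)
All input consumed; stack is YZ, not empty, and no further ε-move applies.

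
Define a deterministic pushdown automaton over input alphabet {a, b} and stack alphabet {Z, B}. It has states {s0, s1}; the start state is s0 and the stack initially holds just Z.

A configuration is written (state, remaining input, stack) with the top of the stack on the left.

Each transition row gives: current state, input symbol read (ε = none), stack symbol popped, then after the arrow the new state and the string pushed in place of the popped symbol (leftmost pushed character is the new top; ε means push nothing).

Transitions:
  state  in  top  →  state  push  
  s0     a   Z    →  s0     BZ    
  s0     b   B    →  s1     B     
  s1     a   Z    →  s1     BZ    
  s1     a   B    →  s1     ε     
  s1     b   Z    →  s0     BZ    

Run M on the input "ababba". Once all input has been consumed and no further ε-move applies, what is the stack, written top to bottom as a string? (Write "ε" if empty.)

(s0, ababba, Z)
  read a, top Z: go to s0, push BZ → (s0, babba, BZ)
  read b, top B: go to s1, push B → (s1, abba, BZ)
  read a, top B: go to s1, push ε → (s1, bba, Z)
  read b, top Z: go to s0, push BZ → (s0, ba, BZ)
  read b, top B: go to s1, push B → (s1, a, BZ)
  read a, top B: go to s1, push ε → (s1, ε, Z)
All input consumed in state s1 with stack Z.

Z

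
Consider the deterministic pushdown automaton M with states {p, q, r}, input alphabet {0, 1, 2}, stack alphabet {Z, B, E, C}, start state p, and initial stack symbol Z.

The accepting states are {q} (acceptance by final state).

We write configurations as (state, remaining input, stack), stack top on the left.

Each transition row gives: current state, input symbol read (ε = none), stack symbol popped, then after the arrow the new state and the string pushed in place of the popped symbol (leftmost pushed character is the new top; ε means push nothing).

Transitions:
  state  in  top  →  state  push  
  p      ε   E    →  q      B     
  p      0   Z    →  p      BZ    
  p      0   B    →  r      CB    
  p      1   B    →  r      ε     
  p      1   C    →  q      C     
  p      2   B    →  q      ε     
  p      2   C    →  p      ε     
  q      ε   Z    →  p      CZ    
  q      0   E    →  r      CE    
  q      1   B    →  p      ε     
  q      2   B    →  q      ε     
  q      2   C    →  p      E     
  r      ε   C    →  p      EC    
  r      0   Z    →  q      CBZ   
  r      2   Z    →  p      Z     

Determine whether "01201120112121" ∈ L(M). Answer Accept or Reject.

Reject

(p, 01201120112121, Z)
  read 0, top Z: go to p, push BZ → (p, 1201120112121, BZ)
  read 1, top B: go to r, push ε → (r, 201120112121, Z)
  read 2, top Z: go to p, push Z → (p, 01120112121, Z)
  read 0, top Z: go to p, push BZ → (p, 1120112121, BZ)
  read 1, top B: go to r, push ε → (r, 120112121, Z)
No transition applies at (r, 120112121, Z); input not fully consumed.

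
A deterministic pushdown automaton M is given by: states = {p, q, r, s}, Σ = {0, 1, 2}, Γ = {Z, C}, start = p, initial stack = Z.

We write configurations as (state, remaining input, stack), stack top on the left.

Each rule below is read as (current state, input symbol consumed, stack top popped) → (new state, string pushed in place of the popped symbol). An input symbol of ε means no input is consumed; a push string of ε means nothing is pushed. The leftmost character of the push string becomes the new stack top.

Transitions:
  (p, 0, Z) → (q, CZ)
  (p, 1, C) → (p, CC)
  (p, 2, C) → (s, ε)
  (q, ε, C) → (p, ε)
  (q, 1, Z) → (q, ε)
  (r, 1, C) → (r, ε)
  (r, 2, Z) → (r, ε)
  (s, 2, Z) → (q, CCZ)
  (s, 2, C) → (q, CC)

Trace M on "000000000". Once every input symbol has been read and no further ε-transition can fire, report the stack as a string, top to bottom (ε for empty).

(p, 000000000, Z)
  read 0, top Z: go to q, push CZ → (q, 00000000, CZ)
  ε-move, top C: go to p, push ε → (p, 00000000, Z)
  read 0, top Z: go to q, push CZ → (q, 0000000, CZ)
  ε-move, top C: go to p, push ε → (p, 0000000, Z)
  read 0, top Z: go to q, push CZ → (q, 000000, CZ)
  ε-move, top C: go to p, push ε → (p, 000000, Z)
  read 0, top Z: go to q, push CZ → (q, 00000, CZ)
  ε-move, top C: go to p, push ε → (p, 00000, Z)
  read 0, top Z: go to q, push CZ → (q, 0000, CZ)
  ε-move, top C: go to p, push ε → (p, 0000, Z)
  read 0, top Z: go to q, push CZ → (q, 000, CZ)
  ε-move, top C: go to p, push ε → (p, 000, Z)
  read 0, top Z: go to q, push CZ → (q, 00, CZ)
  ε-move, top C: go to p, push ε → (p, 00, Z)
  read 0, top Z: go to q, push CZ → (q, 0, CZ)
  ε-move, top C: go to p, push ε → (p, 0, Z)
  read 0, top Z: go to q, push CZ → (q, ε, CZ)
  ε-move, top C: go to p, push ε → (p, ε, Z)
All input consumed in state p with stack Z.

Z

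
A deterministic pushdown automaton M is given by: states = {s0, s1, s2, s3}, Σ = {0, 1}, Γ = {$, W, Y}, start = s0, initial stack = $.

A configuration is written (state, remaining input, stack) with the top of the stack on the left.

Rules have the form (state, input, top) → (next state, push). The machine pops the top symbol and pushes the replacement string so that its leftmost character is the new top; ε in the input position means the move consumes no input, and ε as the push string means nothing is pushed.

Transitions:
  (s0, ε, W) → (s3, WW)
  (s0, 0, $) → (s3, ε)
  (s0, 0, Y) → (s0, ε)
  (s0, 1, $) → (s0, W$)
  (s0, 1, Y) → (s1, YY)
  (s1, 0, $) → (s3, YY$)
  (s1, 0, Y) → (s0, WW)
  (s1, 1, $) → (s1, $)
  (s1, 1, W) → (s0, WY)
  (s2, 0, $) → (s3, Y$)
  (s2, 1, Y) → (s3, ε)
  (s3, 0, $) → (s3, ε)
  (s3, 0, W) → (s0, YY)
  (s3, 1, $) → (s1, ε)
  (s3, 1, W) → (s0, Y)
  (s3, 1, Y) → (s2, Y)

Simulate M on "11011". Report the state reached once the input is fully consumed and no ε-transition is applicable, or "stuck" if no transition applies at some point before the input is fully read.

s1

(s0, 11011, $) ⊢ (s0, 1011, W$) ⊢ (s3, 1011, WW$) ⊢ (s0, 011, YW$) ⊢ (s0, 11, W$) ⊢ (s3, 11, WW$) ⊢ (s0, 1, YW$) ⊢ (s1, ε, YYW$)
All input consumed; M is in state s1.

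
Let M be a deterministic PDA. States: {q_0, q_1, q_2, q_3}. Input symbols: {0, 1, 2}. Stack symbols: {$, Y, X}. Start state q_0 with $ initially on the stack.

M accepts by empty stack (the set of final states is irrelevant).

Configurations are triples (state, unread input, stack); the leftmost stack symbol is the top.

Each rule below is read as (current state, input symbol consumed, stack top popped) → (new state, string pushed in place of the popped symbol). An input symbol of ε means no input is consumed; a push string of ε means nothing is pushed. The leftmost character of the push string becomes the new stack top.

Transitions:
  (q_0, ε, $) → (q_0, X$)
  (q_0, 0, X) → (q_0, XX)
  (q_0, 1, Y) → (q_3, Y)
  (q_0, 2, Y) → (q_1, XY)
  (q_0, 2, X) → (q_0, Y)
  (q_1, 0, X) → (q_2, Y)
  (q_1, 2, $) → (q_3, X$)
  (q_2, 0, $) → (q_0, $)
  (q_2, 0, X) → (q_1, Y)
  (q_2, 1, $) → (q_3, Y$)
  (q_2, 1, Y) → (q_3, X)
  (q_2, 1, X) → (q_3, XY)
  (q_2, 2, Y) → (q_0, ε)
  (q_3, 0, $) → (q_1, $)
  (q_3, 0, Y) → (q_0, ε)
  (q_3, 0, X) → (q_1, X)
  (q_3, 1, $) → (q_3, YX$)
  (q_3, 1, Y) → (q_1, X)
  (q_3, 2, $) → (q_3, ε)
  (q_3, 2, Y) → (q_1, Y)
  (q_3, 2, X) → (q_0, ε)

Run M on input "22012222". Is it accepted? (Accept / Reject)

Reject

(q_0, 22012222, $) ⊢ (q_0, 22012222, X$) ⊢ (q_0, 2012222, Y$) ⊢ (q_1, 012222, XY$) ⊢ (q_2, 12222, YY$) ⊢ (q_3, 2222, XY$) ⊢ (q_0, 222, Y$) ⊢ (q_1, 22, XY$)
No transition applies at (q_1, 22, XY$); input not fully consumed.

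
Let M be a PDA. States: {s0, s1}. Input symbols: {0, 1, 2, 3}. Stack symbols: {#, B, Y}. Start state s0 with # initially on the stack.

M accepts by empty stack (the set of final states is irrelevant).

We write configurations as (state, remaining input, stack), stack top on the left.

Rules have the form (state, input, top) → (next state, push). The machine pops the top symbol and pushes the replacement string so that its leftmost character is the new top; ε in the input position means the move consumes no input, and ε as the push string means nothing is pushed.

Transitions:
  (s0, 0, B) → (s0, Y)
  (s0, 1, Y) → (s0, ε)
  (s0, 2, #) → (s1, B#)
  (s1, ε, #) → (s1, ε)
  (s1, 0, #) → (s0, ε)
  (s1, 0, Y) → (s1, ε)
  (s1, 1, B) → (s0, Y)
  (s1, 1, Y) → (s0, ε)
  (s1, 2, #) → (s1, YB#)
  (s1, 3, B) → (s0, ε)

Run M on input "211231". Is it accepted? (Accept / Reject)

No computation consumes all input and empties the stack.

Reject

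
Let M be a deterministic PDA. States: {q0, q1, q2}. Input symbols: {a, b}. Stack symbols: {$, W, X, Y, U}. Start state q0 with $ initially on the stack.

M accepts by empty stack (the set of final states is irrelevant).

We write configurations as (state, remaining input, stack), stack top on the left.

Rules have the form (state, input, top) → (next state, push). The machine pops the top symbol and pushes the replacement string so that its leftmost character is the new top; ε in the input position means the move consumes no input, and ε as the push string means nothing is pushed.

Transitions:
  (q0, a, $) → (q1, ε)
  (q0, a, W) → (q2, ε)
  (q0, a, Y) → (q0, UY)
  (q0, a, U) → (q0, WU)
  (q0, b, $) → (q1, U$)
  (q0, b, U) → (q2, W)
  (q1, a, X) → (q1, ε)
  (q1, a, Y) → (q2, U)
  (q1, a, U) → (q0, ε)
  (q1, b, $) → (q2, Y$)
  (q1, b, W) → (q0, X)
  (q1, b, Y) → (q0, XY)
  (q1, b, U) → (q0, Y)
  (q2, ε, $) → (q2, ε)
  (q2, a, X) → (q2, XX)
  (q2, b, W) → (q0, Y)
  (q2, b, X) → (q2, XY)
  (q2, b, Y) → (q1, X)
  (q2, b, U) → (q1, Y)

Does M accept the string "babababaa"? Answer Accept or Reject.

Accept

(q0, babababaa, $)
  read b, top $: go to q1, push U$ → (q1, abababaa, U$)
  read a, top U: go to q0, push ε → (q0, bababaa, $)
  read b, top $: go to q1, push U$ → (q1, ababaa, U$)
  read a, top U: go to q0, push ε → (q0, babaa, $)
  read b, top $: go to q1, push U$ → (q1, abaa, U$)
  read a, top U: go to q0, push ε → (q0, baa, $)
  read b, top $: go to q1, push U$ → (q1, aa, U$)
  read a, top U: go to q0, push ε → (q0, a, $)
  read a, top $: go to q1, push ε → (q1, ε, ε)
All input consumed and the stack is empty.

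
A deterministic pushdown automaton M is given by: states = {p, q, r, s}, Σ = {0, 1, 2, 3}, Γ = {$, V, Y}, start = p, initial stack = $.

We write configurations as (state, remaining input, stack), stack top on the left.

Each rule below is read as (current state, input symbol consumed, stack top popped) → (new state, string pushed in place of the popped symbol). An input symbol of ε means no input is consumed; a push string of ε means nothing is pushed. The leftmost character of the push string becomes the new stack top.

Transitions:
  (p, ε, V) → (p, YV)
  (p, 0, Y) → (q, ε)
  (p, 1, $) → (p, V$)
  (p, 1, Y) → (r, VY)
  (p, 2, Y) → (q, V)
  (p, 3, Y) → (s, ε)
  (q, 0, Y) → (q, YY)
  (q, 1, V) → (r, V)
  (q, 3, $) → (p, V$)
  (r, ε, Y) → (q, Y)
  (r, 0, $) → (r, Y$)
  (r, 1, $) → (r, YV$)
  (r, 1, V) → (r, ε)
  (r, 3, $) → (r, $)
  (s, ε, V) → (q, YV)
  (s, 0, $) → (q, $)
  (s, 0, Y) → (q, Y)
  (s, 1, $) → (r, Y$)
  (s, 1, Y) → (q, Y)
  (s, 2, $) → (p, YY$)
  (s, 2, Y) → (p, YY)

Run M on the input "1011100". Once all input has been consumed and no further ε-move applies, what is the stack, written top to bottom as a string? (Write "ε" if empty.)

(p, 1011100, $)
  read 1, top $: go to p, push V$ → (p, 011100, V$)
  ε-move, top V: go to p, push YV → (p, 011100, YV$)
  read 0, top Y: go to q, push ε → (q, 11100, V$)
  read 1, top V: go to r, push V → (r, 1100, V$)
  read 1, top V: go to r, push ε → (r, 100, $)
  read 1, top $: go to r, push YV$ → (r, 00, YV$)
  ε-move, top Y: go to q, push Y → (q, 00, YV$)
  read 0, top Y: go to q, push YY → (q, 0, YYV$)
  read 0, top Y: go to q, push YY → (q, ε, YYYV$)
All input consumed in state q with stack YYYV$.

YYYV$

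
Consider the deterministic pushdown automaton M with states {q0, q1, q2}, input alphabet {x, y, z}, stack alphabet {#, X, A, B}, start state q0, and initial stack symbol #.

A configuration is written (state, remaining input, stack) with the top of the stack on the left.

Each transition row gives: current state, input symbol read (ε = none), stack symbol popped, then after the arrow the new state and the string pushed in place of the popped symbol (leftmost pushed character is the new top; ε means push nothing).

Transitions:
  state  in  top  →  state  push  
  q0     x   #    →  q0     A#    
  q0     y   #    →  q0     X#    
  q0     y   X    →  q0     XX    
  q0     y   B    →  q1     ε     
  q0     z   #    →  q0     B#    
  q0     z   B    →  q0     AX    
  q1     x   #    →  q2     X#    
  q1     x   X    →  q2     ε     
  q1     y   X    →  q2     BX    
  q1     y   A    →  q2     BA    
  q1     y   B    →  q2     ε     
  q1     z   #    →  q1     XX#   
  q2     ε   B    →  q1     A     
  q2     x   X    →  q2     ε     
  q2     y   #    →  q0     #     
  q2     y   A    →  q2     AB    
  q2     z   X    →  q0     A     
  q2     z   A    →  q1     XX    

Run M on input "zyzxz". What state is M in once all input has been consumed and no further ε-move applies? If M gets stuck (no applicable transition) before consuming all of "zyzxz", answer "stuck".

q0

(q0, zyzxz, #)
  read z, top #: go to q0, push B# → (q0, yzxz, B#)
  read y, top B: go to q1, push ε → (q1, zxz, #)
  read z, top #: go to q1, push XX# → (q1, xz, XX#)
  read x, top X: go to q2, push ε → (q2, z, X#)
  read z, top X: go to q0, push A → (q0, ε, A#)
All input consumed; M is in state q0.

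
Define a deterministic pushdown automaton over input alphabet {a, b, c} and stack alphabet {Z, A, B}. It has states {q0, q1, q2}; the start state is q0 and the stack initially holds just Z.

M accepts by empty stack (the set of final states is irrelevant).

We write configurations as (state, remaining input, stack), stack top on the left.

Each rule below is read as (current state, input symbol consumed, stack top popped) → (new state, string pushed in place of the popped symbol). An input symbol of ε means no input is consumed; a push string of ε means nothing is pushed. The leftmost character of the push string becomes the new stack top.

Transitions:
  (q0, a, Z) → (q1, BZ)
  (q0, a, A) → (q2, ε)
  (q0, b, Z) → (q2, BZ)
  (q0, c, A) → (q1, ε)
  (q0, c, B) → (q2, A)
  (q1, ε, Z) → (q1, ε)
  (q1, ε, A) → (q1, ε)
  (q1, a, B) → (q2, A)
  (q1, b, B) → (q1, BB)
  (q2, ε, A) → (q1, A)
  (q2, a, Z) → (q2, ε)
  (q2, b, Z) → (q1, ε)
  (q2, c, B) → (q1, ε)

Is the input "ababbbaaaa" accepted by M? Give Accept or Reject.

(q0, ababbbaaaa, Z) ⊢ (q1, babbbaaaa, BZ) ⊢ (q1, abbbaaaa, BBZ) ⊢ (q2, bbbaaaa, ABZ) ⊢ (q1, bbbaaaa, ABZ) ⊢ (q1, bbbaaaa, BZ) ⊢ (q1, bbaaaa, BBZ) ⊢ (q1, baaaa, BBBZ) ⊢ (q1, aaaa, BBBBZ) ⊢ (q2, aaa, ABBBZ) ⊢ (q1, aaa, ABBBZ) ⊢ (q1, aaa, BBBZ) ⊢ (q2, aa, ABBZ) ⊢ (q1, aa, ABBZ) ⊢ (q1, aa, BBZ) ⊢ (q2, a, ABZ) ⊢ (q1, a, ABZ) ⊢ (q1, a, BZ) ⊢ (q2, ε, AZ) ⊢ (q1, ε, AZ) ⊢ (q1, ε, Z) ⊢ (q1, ε, ε)
All input consumed and the stack is empty.

Accept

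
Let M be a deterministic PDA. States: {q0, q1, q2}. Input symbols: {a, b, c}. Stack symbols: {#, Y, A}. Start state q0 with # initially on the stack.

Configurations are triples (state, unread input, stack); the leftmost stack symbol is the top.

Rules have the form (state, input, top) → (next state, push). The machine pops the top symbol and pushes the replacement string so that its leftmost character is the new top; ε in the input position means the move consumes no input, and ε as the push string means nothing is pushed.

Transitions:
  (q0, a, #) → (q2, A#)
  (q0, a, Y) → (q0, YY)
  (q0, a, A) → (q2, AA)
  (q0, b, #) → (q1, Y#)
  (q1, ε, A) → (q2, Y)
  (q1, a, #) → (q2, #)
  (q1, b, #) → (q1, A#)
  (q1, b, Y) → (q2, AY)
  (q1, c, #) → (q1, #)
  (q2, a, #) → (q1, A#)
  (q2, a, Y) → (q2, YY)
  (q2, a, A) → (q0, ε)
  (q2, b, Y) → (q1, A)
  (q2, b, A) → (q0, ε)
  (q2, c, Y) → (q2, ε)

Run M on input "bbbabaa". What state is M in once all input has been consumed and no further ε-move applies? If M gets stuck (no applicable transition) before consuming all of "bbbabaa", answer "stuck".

stuck

(q0, bbbabaa, #)
  read b, top #: go to q1, push Y# → (q1, bbabaa, Y#)
  read b, top Y: go to q2, push AY → (q2, babaa, AY#)
  read b, top A: go to q0, push ε → (q0, abaa, Y#)
  read a, top Y: go to q0, push YY → (q0, baa, YY#)
No transition for (q0, b, top Y); M blocks with input baa remaining.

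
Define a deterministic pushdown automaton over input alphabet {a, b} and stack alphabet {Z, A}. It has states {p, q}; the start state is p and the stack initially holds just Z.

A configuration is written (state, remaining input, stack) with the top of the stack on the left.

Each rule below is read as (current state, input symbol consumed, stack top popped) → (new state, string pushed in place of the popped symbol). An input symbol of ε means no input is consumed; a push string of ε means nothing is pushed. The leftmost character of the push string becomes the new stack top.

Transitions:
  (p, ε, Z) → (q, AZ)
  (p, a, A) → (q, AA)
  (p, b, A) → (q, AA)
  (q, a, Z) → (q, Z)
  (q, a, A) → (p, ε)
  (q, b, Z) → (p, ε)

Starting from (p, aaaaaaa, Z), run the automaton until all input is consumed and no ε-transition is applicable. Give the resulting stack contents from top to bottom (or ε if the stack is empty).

(p, aaaaaaa, Z)
  ε-move, top Z: go to q, push AZ → (q, aaaaaaa, AZ)
  read a, top A: go to p, push ε → (p, aaaaaa, Z)
  ε-move, top Z: go to q, push AZ → (q, aaaaaa, AZ)
  read a, top A: go to p, push ε → (p, aaaaa, Z)
  ε-move, top Z: go to q, push AZ → (q, aaaaa, AZ)
  read a, top A: go to p, push ε → (p, aaaa, Z)
  ε-move, top Z: go to q, push AZ → (q, aaaa, AZ)
  read a, top A: go to p, push ε → (p, aaa, Z)
  ε-move, top Z: go to q, push AZ → (q, aaa, AZ)
  read a, top A: go to p, push ε → (p, aa, Z)
  ε-move, top Z: go to q, push AZ → (q, aa, AZ)
  read a, top A: go to p, push ε → (p, a, Z)
  ε-move, top Z: go to q, push AZ → (q, a, AZ)
  read a, top A: go to p, push ε → (p, ε, Z)
  ε-move, top Z: go to q, push AZ → (q, ε, AZ)
All input consumed in state q with stack AZ.

AZ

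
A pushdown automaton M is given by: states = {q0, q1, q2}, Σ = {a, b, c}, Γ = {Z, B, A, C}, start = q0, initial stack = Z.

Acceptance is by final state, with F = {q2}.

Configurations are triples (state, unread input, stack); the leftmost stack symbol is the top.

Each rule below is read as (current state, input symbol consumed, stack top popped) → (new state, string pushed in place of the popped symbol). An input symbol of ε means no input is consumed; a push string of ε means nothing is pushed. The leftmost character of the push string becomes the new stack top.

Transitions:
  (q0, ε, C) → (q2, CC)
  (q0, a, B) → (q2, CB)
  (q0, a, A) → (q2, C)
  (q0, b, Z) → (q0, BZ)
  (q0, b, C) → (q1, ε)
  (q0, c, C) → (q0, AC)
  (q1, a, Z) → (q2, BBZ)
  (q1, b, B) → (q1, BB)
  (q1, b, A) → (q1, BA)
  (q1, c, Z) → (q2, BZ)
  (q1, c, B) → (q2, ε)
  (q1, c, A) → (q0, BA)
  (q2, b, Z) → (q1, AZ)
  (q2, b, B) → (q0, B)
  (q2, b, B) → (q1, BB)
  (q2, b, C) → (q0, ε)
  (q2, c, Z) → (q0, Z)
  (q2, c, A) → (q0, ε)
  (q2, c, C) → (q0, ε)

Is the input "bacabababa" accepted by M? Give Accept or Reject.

One accepting computation: (q0, bacabababa, Z) ⊢ (q0, acabababa, BZ) ⊢ (q2, cabababa, CBZ) ⊢ (q0, abababa, BZ) ⊢ (q2, bababa, CBZ) ⊢ (q0, ababa, BZ) ⊢ (q2, baba, CBZ) ⊢ (q0, aba, BZ) ⊢ (q2, ba, CBZ) ⊢ (q0, a, BZ) ⊢ (q2, ε, CBZ)
All input consumed and state q2 ∈ F.

Accept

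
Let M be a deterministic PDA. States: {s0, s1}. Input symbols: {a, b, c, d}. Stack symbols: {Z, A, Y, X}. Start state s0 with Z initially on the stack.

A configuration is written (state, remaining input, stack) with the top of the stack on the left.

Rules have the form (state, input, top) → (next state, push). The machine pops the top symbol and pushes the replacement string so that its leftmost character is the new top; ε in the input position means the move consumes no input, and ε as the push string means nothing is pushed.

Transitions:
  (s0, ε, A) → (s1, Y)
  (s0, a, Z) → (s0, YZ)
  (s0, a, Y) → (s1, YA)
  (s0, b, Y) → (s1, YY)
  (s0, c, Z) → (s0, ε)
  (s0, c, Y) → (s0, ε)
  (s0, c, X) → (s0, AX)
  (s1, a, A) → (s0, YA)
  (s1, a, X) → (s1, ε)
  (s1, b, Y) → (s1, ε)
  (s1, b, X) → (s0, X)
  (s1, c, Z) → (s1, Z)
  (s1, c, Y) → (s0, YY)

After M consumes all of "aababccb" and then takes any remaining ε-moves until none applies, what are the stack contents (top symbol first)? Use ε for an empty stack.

YYYAZ

(s0, aababccb, Z) ⊢ (s0, ababccb, YZ) ⊢ (s1, babccb, YAZ) ⊢ (s1, abccb, AZ) ⊢ (s0, bccb, YAZ) ⊢ (s1, ccb, YYAZ) ⊢ (s0, cb, YYYAZ) ⊢ (s0, b, YYAZ) ⊢ (s1, ε, YYYAZ)
All input consumed in state s1 with stack YYYAZ.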